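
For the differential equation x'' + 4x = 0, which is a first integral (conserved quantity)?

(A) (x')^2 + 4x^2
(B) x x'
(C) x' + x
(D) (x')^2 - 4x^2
A

A first integral I satisfies dI/dt = 0 along every solution. Differentiate each option and use the equation of motion:
(A) d/dt[(x')^2 + 4x^2] = 2x'x'' + 8x x' = 2x'(-4x) + 8x x' = 0
(B) d/dt[x x'] = (x')^2 + x x'' = (x')^2 - 4x^2, not identically 0
(C) d/dt[x' + x] = x'' + x' = -4x + x', not identically 0
(D) d/dt[(x')^2 - 4x^2] = 2x'x'' - 8x x' = -16x x', not identically 0

Only (A) has zero time-derivative. So the energy-like quantity (x')^2 + 4x^2 is the first integral.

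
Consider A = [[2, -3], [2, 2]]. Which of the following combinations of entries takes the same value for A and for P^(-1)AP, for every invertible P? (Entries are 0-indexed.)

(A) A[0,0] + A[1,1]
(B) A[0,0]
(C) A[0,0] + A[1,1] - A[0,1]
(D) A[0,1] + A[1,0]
A

A[0,0] + A[1,1] is the trace of A. By the cyclic property of the trace, tr(P^(-1)AP) = tr(APP^(-1)) = tr(A), so it is the same for every matrix similar to A.

The other combinations are not similarity invariants. For example, take P = [[1, 1], [0, 1]] (det P = 1), so P^(-1) = [[1, -1], [0, 1]] and
B = P^(-1)AP = [[0, -5], [2, 4]].
Evaluating each option on A and on B:
(A) A[0,0] + A[1,1]: 4 for A, 4 for B -> unchanged
(B) A[0,0]: 2 for A, 0 for B -> changes
(C) A[0,0] + A[1,1] - A[0,1]: 7 for A, 9 for B -> changes
(D) A[0,1] + A[1,0]: -1 for A, -3 for B -> changes

Only (A) A[0,0] + A[1,1] = 4 survives (and it does so for every P, not just this one), so it is the invariant.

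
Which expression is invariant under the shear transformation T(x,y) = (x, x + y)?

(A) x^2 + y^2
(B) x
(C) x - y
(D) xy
B

Under the shear T(x,y) = (x, x + y):
Substitute the transformed coordinates into each option and compare with the original:
(A) x^2 + y^2  ->  (x)^2 + (x + y)^2 = 2x^2 + 2xy + y^2   [differs from x^2 + y^2: not invariant]
(B) x  ->  (x) = x   [equals x: invariant]
(C) x - y  ->  (x) - (x + y) = -y   [differs from x - y: not invariant]
(D) xy  ->  (x)(x + y) = x^2 + xy   [differs from xy: not invariant]

Only option (B), x, is unchanged by the transformation.
A vertical shear moves points parallel to the y-axis, so the x-coordinate (and any function of x alone) is unchanged.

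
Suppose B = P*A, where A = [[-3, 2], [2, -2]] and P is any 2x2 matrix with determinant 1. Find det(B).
2

By the multiplicative property of determinants, det(B) = det(P*A) = det(P) * det(A) = det(A),
so the determinant is invariant under multiplication by any determinant-1 matrix; we just need det(A).

det(A) = (-3)(-2) - (2)(2) = 6 - 4 = 2

Therefore det(B) = 1 * 2 = 2.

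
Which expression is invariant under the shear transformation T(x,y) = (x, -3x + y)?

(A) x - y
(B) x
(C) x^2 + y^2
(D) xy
B

Under the shear T(x,y) = (x, -3x + y):
Substitute the transformed coordinates into each option and compare with the original:
(A) x - y  ->  (x) - (-3x + y) = 4x - y   [differs from x - y: not invariant]
(B) x  ->  (x) = x   [equals x: invariant]
(C) x^2 + y^2  ->  (x)^2 + (-3x + y)^2 = 10x^2 - 6xy + y^2   [differs from x^2 + y^2: not invariant]
(D) xy  ->  (x)(-3x + y) = -3x^2 + xy   [differs from xy: not invariant]

Only option (B), x, is unchanged by the transformation.
A vertical shear moves points parallel to the y-axis, so the x-coordinate (and any function of x alone) is unchanged.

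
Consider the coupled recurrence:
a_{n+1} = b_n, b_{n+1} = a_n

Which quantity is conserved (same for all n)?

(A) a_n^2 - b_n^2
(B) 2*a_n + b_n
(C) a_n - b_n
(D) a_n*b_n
D

Replace a_n by a_{n+1} = b_n and b_n by b_{n+1} = a_n in each option and simplify:
(A) a_n^2 - b_n^2  ->  (b_n)^2 - (a_n)^2 = -a_n^2 + b_n^2   [not conserved]
(B) 2*a_n + b_n  ->  2*(b_n) + (a_n) = a_n + 2*b_n   [not conserved]
(C) a_n - b_n  ->  (b_n) - (a_n) = -a_n + b_n   [not conserved]
(D) a_n*b_n  ->  (b_n)*(a_n) = a_n*b_n   [conserved]

Only (D) a_n*b_n returns to itself after one step, so it is the conserved quantity.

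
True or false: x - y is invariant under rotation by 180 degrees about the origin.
False

Applying rotation by 180 degrees: x' = x*cos(180 degrees) - y*sin(180 degrees) = -x, y' = x*sin(180 degrees) + y*cos(180 degrees) = -y

Substituting into x - y:
(-x) - (-y)
= -x + y

This differs from the original expression x - y, so it is NOT invariant.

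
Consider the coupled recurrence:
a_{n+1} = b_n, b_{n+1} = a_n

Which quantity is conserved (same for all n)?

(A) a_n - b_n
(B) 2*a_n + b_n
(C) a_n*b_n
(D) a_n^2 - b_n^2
C

Replace a_n by a_{n+1} = b_n and b_n by b_{n+1} = a_n in each option and simplify:
(A) a_n - b_n  ->  (b_n) - (a_n) = -a_n + b_n   [not conserved]
(B) 2*a_n + b_n  ->  2*(b_n) + (a_n) = a_n + 2*b_n   [not conserved]
(C) a_n*b_n  ->  (b_n)*(a_n) = a_n*b_n   [conserved]
(D) a_n^2 - b_n^2  ->  (b_n)^2 - (a_n)^2 = -a_n^2 + b_n^2   [not conserved]

Only (C) a_n*b_n returns to itself after one step, so it is the conserved quantity.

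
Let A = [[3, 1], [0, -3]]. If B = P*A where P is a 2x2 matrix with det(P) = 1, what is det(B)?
-9

By the multiplicative property of determinants, det(B) = det(P*A) = det(P) * det(A) = det(A),
so the determinant is invariant under multiplication by any determinant-1 matrix; we just need det(A).

det(A) = (3)(-3) - (1)(0) = -9 - 0 = -9

Therefore det(B) = 1 * (-9) = -9.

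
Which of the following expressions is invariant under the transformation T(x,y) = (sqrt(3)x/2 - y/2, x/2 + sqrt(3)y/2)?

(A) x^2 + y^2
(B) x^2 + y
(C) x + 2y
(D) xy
A

An expression E(x,y) is invariant under T if E(T(x,y)) = E(x,y). Here T(x,y) = (sqrt(3)x/2 - y/2, x/2 + sqrt(3)y/2).
Substitute the transformed coordinates into each option and compare with the original:
(A) x^2 + y^2  ->  (sqrt(3)x/2 - y/2)^2 + (x/2 + sqrt(3)y/2)^2 = x^2 + y^2   [equals x^2 + y^2: invariant]
(B) x^2 + y  ->  (sqrt(3)x/2 - y/2)^2 + (x/2 + sqrt(3)y/2) = 3x^2/4 - sqrt(3)xy/2 + x/2 + y^2/4 + sqrt(3)y/2   [differs from x^2 + y: not invariant]
(C) x + 2y  ->  (sqrt(3)x/2 - y/2) + 2(x/2 + sqrt(3)y/2) = sqrt(3)x/2 + x - y/2 + sqrt(3)y   [differs from x + 2y: not invariant]
(D) xy  ->  (sqrt(3)x/2 - y/2)(x/2 + sqrt(3)y/2) = sqrt(3)x^2/4 + xy/2 - sqrt(3)y^2/4   [differs from xy: not invariant]

Only option (A), x^2 + y^2, is unchanged by the transformation.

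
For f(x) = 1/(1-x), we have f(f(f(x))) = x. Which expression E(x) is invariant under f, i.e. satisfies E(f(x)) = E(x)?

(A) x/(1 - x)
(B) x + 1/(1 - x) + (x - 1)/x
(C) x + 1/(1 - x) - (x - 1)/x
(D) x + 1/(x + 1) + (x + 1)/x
B

Replace x by f(x) = 1/(1 - x) in each option and simplify. As a quick numerical cross-check, also compare E(4) with E(f(4)) = E(-1/3).

(A) x/(1 - x)  ->  (1/(1 - x))/(1 - (1/(1 - x))) = -1/x; check: E(4) = -4/3 but E(-1/3) = -1/4.   [not invariant]
(B) x + 1/(1 - x) + (x - 1)/x  ->  (1/(1 - x)) + 1/(1 - (1/(1 - x))) + ((1/(1 - x)) - 1)/(1/(1 - x)), which simplifies back to x + 1/(1 - x) + (x - 1)/x; check: E(4) = 53/12, E(-1/3) = 53/12.   [invariant]
(C) x + 1/(1 - x) - (x - 1)/x  ->  (1/(1 - x)) + 1/(1 - (1/(1 - x))) - ((1/(1 - x)) - 1)/(1/(1 - x)) = (x^2(1 - x) - x + (x - 1)^2)/(x(x - 1)); check: E(4) = 35/12 but E(-1/3) = -43/12.   [not invariant]
(D) x + 1/(x + 1) + (x + 1)/x  ->  (1/(1 - x)) + 1/((1/(1 - x)) + 1) + ((1/(1 - x)) + 1)/(1/(1 - x)) = (-x^3 + 6x^2 - 11x + 7)/(x^2 - 3x + 2); check: E(4) = 109/20 but E(-1/3) = -5/6.   [not invariant]

Only (B) is unchanged. Indeed f(f(x)) = 1/(1 - 1/(1-x)) = (1-x)/(-x) = (x-1)/x, so E(x) = x + f(x) + f(f(x)) is the sum over the whole 3-cycle; applying f just permutes the three terms cyclically (x -> f(x) -> f(f(x)) -> x), leaving the sum unchanged.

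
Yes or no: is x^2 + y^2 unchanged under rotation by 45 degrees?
Yes

Applying rotation by 45 degrees: x' = x*cos(45 degrees) - y*sin(45 degrees) = sqrt(2)x/2 - sqrt(2)y/2, y' = x*sin(45 degrees) + y*cos(45 degrees) = sqrt(2)x/2 + sqrt(2)y/2

Substituting into x^2 + y^2:
(sqrt(2)x/2 - sqrt(2)y/2)^2 + (sqrt(2)x/2 + sqrt(2)y/2)^2
= x^2 + y^2

This equals the original expression x^2 + y^2, so it IS invariant.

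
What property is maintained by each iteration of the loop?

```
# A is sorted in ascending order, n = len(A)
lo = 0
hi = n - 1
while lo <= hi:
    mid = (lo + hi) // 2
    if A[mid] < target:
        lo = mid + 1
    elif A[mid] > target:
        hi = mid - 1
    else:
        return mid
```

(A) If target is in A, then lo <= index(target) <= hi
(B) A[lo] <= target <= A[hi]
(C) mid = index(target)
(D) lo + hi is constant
A

A loop invariant must hold before the first iteration and be re-established by every execution of the body.

(A) If target is in A, then lo <= index(target) <= hi: Before the loop [lo, hi] = [0, n-1] covers every index. When A[mid] < target, sortedness puts target strictly to the right of mid, so setting lo = mid + 1 keeps index(target) in [lo, hi]; symmetrically for hi = mid - 1. Hence 'if target is in A then lo <= index(target) <= hi' holds after every iteration, and when lo > hi it proves target is absent.

The other options fail:
(B) A[lo] <= target <= A[hi]: fails when target is not in A (e.g. target < A[0] already violates it before the loop), so it is not maintained in general.
(C) mid = index(target): mid is just the current probe; it equals index(target) only on the iteration that returns.
(D) lo + hi is constant: each iteration moves exactly one of lo, hi, so lo + hi changes (e.g. 0 + (n-1) becomes (mid+1) + (n-1)).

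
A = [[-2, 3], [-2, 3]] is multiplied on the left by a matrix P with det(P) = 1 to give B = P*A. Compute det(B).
0

By the multiplicative property of determinants, det(B) = det(P*A) = det(P) * det(A) = det(A),
so the determinant is invariant under multiplication by any determinant-1 matrix; we just need det(A).

det(A) = (-2)(3) - (3)(-2) = -6 - (-6) = 0

Therefore det(B) = 1 * 0 = 0.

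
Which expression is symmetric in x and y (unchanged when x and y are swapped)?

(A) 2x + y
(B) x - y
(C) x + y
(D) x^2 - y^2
C

A symmetric expression is unchanged when the variables are permuted; here the transformation to test is the swap (x, y) -> (y, x).
Substitute the transformed coordinates into each option and compare with the original:
(A) 2x + y  ->  2(y) + (x) = x + 2y   [differs from 2x + y: not invariant]
(B) x - y  ->  (y) - (x) = -x + y   [differs from x - y: not invariant]
(C) x + y  ->  (y) + (x) = x + y   [equals x + y: invariant]
(D) x^2 - y^2  ->  (y)^2 - (x)^2 = -x^2 + y^2   [differs from x^2 - y^2: not invariant]

Only option (C), x + y, is unchanged by the transformation.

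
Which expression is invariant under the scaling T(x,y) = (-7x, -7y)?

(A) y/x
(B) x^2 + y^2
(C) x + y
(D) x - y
A

Under the uniform scaling T(x,y) = (-7x, -7y):
Substitute the transformed coordinates into each option and compare with the original:
(A) y/x  ->  (-7y)/(-7x) = y/x   [equals y/x: invariant]
(B) x^2 + y^2  ->  (-7x)^2 + (-7y)^2 = 49x^2 + 49y^2   [differs from x^2 + y^2: not invariant]
(C) x + y  ->  (-7x) + (-7y) = -7x - 7y   [differs from x + y: not invariant]
(D) x - y  ->  (-7x) - (-7y) = -7x + 7y   [differs from x - y: not invariant]

Only option (A), y/x, is unchanged by the transformation.
The common factor -7 cancels in a ratio of coordinates, while sums, products and sums of squares pick up factors of -7 or 49.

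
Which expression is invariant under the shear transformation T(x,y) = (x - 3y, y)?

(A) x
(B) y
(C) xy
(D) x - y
B

Under the shear T(x,y) = (x - 3y, y):
Substitute the transformed coordinates into each option and compare with the original:
(A) x  ->  (x - 3y) = x - 3y   [differs from x: not invariant]
(B) y  ->  (y) = y   [equals y: invariant]
(C) xy  ->  (x - 3y)(y) = xy - 3y^2   [differs from xy: not invariant]
(D) x - y  ->  (x - 3y) - (y) = x - 4y   [differs from x - y: not invariant]

Only option (B), y, is unchanged by the transformation.
A horizontal shear moves points parallel to the x-axis, so the y-coordinate (and any function of y alone) is unchanged.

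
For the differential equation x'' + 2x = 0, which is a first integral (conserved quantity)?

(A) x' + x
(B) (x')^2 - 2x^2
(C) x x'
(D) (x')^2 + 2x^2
D

A first integral I satisfies dI/dt = 0 along every solution. Differentiate each option and use the equation of motion:
(A) d/dt[x' + x] = x'' + x' = -2x + x', not identically 0
(B) d/dt[(x')^2 - 2x^2] = 2x'x'' - 4x x' = -8x x', not identically 0
(C) d/dt[x x'] = (x')^2 + x x'' = (x')^2 - 2x^2, not identically 0
(D) d/dt[(x')^2 + 2x^2] = 2x'x'' + 4x x' = 2x'(-2x) + 4x x' = 0

Only (D) has zero time-derivative. So the energy-like quantity (x')^2 + 2x^2 is the first integral.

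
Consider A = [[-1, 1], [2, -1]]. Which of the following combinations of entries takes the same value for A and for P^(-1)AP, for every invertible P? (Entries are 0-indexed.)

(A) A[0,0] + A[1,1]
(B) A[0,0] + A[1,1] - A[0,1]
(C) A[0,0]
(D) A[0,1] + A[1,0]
A

A[0,0] + A[1,1] is the trace of A. By the cyclic property of the trace, tr(P^(-1)AP) = tr(APP^(-1)) = tr(A), so it is the same for every matrix similar to A.

The other combinations are not similarity invariants. For example, take P = [[1, -1], [0, 1]] (det P = 1), so P^(-1) = [[1, 1], [0, 1]] and
B = P^(-1)AP = [[1, -1], [2, -3]].
Evaluating each option on A and on B:
(A) A[0,0] + A[1,1]: -2 for A, -2 for B -> unchanged
(B) A[0,0] + A[1,1] - A[0,1]: -3 for A, -1 for B -> changes
(C) A[0,0]: -1 for A, 1 for B -> changes
(D) A[0,1] + A[1,0]: 3 for A, 1 for B -> changes

Only (A) A[0,0] + A[1,1] = -2 survives (and it does so for every P, not just this one), so it is the invariant.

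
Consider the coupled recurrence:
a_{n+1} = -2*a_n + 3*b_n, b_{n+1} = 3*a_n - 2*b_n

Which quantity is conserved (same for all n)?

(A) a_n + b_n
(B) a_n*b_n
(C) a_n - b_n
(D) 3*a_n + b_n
A

Replace a_n by a_{n+1} = -2*a_n + 3*b_n and b_n by b_{n+1} = 3*a_n - 2*b_n in each option and simplify:
(A) a_n + b_n  ->  (-2*a_n + 3*b_n) + (3*a_n - 2*b_n) = a_n + b_n   [conserved]
(B) a_n*b_n  ->  (-2*a_n + 3*b_n)*(3*a_n - 2*b_n) = -6*a_n^2 + 13*a_n*b_n - 6*b_n^2   [not conserved]
(C) a_n - b_n  ->  (-2*a_n + 3*b_n) - (3*a_n - 2*b_n) = -5*a_n + 5*b_n   [not conserved]
(D) 3*a_n + b_n  ->  3*(-2*a_n + 3*b_n) + (3*a_n - 2*b_n) = -3*a_n + 7*b_n   [not conserved]

Only (A) a_n + b_n returns to itself after one step, so it is the conserved quantity.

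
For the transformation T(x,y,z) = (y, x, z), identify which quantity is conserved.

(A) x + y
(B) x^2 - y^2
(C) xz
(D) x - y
A

Apply T(x,y,z) = (y, x, z) to each option, i.e. replace (x, y, z) by the transformed coordinates.
Substitute the transformed coordinates into each option and compare with the original:
(A) x + y  ->  (y) + (x) = x + y   [equals x + y: invariant]
(B) x^2 - y^2  ->  (y)^2 - (x)^2 = -x^2 + y^2   [differs from x^2 - y^2: not invariant]
(C) xz  ->  (y)(z) = yz   [differs from xz: not invariant]
(D) x - y  ->  (y) - (x) = -x + y   [differs from x - y: not invariant]

Only option (A), x + y, is unchanged by the transformation.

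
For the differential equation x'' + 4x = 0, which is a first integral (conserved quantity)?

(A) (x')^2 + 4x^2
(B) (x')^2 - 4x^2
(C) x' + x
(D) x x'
A

A first integral I satisfies dI/dt = 0 along every solution. Differentiate each option and use the equation of motion:
(A) d/dt[(x')^2 + 4x^2] = 2x'x'' + 8x x' = 2x'(-4x) + 8x x' = 0
(B) d/dt[(x')^2 - 4x^2] = 2x'x'' - 8x x' = -16x x', not identically 0
(C) d/dt[x' + x] = x'' + x' = -4x + x', not identically 0
(D) d/dt[x x'] = (x')^2 + x x'' = (x')^2 - 4x^2, not identically 0

Only (A) has zero time-derivative. So the energy-like quantity (x')^2 + 4x^2 is the first integral.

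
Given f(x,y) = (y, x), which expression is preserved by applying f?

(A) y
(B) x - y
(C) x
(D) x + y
D

For f(x,y) = (y, x):
After applying f: x' = y, y' = x. So x' + y' = y + x = x + y.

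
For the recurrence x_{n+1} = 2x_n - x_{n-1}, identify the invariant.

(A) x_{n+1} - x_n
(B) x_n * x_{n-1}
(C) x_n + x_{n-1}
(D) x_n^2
A

For the recurrence x_{n+1} = 2x_n - x_{n-1}:

If x_{n+1} = 2x_n - x_{n-1}, then:
x_{n+1} - x_n = x_n - x_{n-1}
The first difference is constant throughout the sequence.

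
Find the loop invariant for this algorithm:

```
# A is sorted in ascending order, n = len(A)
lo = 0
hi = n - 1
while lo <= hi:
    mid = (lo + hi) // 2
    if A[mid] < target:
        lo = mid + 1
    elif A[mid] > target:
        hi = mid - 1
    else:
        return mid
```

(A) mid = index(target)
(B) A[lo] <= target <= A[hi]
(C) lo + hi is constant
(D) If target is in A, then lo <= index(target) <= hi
D

A loop invariant must hold before the first iteration and be re-established by every execution of the body.

(D) If target is in A, then lo <= index(target) <= hi: Before the loop [lo, hi] = [0, n-1] covers every index. When A[mid] < target, sortedness puts target strictly to the right of mid, so setting lo = mid + 1 keeps index(target) in [lo, hi]; symmetrically for hi = mid - 1. Hence 'if target is in A then lo <= index(target) <= hi' holds after every iteration, and when lo > hi it proves target is absent.

The other options fail:
(A) mid = index(target): mid is just the current probe; it equals index(target) only on the iteration that returns.
(B) A[lo] <= target <= A[hi]: fails when target is not in A (e.g. target < A[0] already violates it before the loop), so it is not maintained in general.
(C) lo + hi is constant: each iteration moves exactly one of lo, hi, so lo + hi changes (e.g. 0 + (n-1) becomes (mid+1) + (n-1)).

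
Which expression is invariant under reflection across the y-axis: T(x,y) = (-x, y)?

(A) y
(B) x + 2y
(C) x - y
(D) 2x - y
A

The map is reflection across the y-axis: T(x,y) = (-x, y).
Substitute the transformed coordinates into each option and compare with the original:
(A) y  ->  (y) = y   [equals y: invariant]
(B) x + 2y  ->  (-x) + 2(y) = -x + 2y   [differs from x + 2y: not invariant]
(C) x - y  ->  (-x) - (y) = -x - y   [differs from x - y: not invariant]
(D) 2x - y  ->  2(-x) - (y) = -2x - y   [differs from 2x - y: not invariant]

Only option (A), y, is unchanged by the transformation.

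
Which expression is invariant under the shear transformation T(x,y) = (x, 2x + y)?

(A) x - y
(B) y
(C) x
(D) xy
C

Under the shear T(x,y) = (x, 2x + y):
Substitute the transformed coordinates into each option and compare with the original:
(A) x - y  ->  (x) - (2x + y) = -x - y   [differs from x - y: not invariant]
(B) y  ->  (2x + y) = 2x + y   [differs from y: not invariant]
(C) x  ->  (x) = x   [equals x: invariant]
(D) xy  ->  (x)(2x + y) = 2x^2 + xy   [differs from xy: not invariant]

Only option (C), x, is unchanged by the transformation.
A vertical shear moves points parallel to the y-axis, so the x-coordinate (and any function of x alone) is unchanged.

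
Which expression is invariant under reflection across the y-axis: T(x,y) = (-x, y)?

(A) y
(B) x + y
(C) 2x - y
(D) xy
A

The map is reflection across the y-axis: T(x,y) = (-x, y).
Substitute the transformed coordinates into each option and compare with the original:
(A) y  ->  (y) = y   [equals y: invariant]
(B) x + y  ->  (-x) + (y) = -x + y   [differs from x + y: not invariant]
(C) 2x - y  ->  2(-x) - (y) = -2x - y   [differs from 2x - y: not invariant]
(D) xy  ->  (-x)(y) = -xy   [differs from xy: not invariant]

Only option (A), y, is unchanged by the transformation.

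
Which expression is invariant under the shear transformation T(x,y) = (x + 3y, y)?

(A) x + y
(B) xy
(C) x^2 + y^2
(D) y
D

Under the shear T(x,y) = (x + 3y, y):
Substitute the transformed coordinates into each option and compare with the original:
(A) x + y  ->  (x + 3y) + (y) = x + 4y   [differs from x + y: not invariant]
(B) xy  ->  (x + 3y)(y) = xy + 3y^2   [differs from xy: not invariant]
(C) x^2 + y^2  ->  (x + 3y)^2 + (y)^2 = x^2 + 6xy + 10y^2   [differs from x^2 + y^2: not invariant]
(D) y  ->  (y) = y   [equals y: invariant]

Only option (D), y, is unchanged by the transformation.
A horizontal shear moves points parallel to the x-axis, so the y-coordinate (and any function of y alone) is unchanged.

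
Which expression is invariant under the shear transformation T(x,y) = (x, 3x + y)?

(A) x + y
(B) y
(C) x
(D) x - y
C

Under the shear T(x,y) = (x, 3x + y):
Substitute the transformed coordinates into each option and compare with the original:
(A) x + y  ->  (x) + (3x + y) = 4x + y   [differs from x + y: not invariant]
(B) y  ->  (3x + y) = 3x + y   [differs from y: not invariant]
(C) x  ->  (x) = x   [equals x: invariant]
(D) x - y  ->  (x) - (3x + y) = -2x - y   [differs from x - y: not invariant]

Only option (C), x, is unchanged by the transformation.
A vertical shear moves points parallel to the y-axis, so the x-coordinate (and any function of x alone) is unchanged.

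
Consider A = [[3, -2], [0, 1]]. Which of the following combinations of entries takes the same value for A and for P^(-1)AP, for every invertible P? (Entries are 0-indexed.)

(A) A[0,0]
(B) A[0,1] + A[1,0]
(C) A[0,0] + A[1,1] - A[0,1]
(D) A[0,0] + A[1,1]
D

A[0,0] + A[1,1] is the trace of A. By the cyclic property of the trace, tr(P^(-1)AP) = tr(APP^(-1)) = tr(A), so it is the same for every matrix similar to A.

The other combinations are not similarity invariants. For example, take P = [[1, 1], [1, 2]] (det P = 1), so P^(-1) = [[2, -1], [-1, 1]] and
B = P^(-1)AP = [[1, -4], [0, 3]].
Evaluating each option on A and on B:
(A) A[0,0]: 3 for A, 1 for B -> changes
(B) A[0,1] + A[1,0]: -2 for A, -4 for B -> changes
(C) A[0,0] + A[1,1] - A[0,1]: 6 for A, 8 for B -> changes
(D) A[0,0] + A[1,1]: 4 for A, 4 for B -> unchanged

Only (D) A[0,0] + A[1,1] = 4 survives (and it does so for every P, not just this one), so it is the invariant.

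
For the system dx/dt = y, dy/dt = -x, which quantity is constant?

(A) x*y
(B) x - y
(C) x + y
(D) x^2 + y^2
D

A first integral I satisfies dI/dt = 0 along every solution. Differentiate each option and use the equation of motion:
(A) d/dt[x*y] = (dx/dt)y + x(dy/dt) = y^2 - x^2, not identically 0
(B) d/dt[x - y] = y - (-x) = x + y, not identically 0
(C) d/dt[x + y] = y + (-x) = y - x, not identically 0
(D) d/dt[x^2 + y^2] = 2x*dx/dt + 2y*dy/dt = 2x*y + 2y*(-x) = 0

Only (D) has zero time-derivative. So x^2 + y^2 (the squared radius; trajectories are circles) is the conserved quantity.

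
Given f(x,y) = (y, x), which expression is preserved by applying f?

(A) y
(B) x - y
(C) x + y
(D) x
C

For f(x,y) = (y, x):
After applying f: x' = y, y' = x. So x' + y' = y + x = x + y.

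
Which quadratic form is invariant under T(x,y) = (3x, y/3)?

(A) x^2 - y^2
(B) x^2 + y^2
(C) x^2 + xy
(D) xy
D

T multiplies x by 3 and divides y by 3.
Substitute the transformed coordinates into each option and compare with the original:
(A) x^2 - y^2  ->  (3x)^2 - (y/3)^2 = 9x^2 - y^2/9   [differs from x^2 - y^2: not invariant]
(B) x^2 + y^2  ->  (3x)^2 + (y/3)^2 = 9x^2 + y^2/9   [differs from x^2 + y^2: not invariant]
(C) x^2 + xy  ->  (3x)^2 + (3x)(y/3) = 9x^2 + xy   [differs from x^2 + xy: not invariant]
(D) xy  ->  (3x)(y/3) = xy   [equals xy: invariant]

Only option (D), xy, is unchanged by the transformation.
The factors 3 and 1/3 cancel only in the pure product xy.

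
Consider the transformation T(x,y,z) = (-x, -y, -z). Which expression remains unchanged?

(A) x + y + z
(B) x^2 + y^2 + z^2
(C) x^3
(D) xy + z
B

Apply T(x,y,z) = (-x, -y, -z) to each option, i.e. replace (x, y, z) by the transformed coordinates.
Substitute the transformed coordinates into each option and compare with the original:
(A) x + y + z  ->  (-x) + (-y) + (-z) = -x - y - z   [differs from x + y + z: not invariant]
(B) x^2 + y^2 + z^2  ->  (-x)^2 + (-y)^2 + (-z)^2 = x^2 + y^2 + z^2   [equals x^2 + y^2 + z^2: invariant]
(C) x^3  ->  (-x)^3 = -x^3   [differs from x^3: not invariant]
(D) xy + z  ->  (-x)(-y) + (-z) = xy - z   [differs from xy + z: not invariant]

Only option (B), x^2 + y^2 + z^2, is unchanged by the transformation.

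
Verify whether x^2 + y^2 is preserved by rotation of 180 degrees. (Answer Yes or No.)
Yes

Applying rotation by 180 degrees: x' = x*cos(180 degrees) - y*sin(180 degrees) = -x, y' = x*sin(180 degrees) + y*cos(180 degrees) = -y

Substituting into x^2 + y^2:
(-x)^2 + (-y)^2
= x^2 + y^2

This equals the original expression x^2 + y^2, so it IS invariant.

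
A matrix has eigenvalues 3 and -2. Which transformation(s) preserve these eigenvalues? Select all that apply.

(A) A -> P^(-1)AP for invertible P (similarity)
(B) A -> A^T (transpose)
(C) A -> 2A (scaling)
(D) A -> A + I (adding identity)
A and B

Eigenvalues are preserved by:
1. Similarity transformations: A -> P^(-1)AP (same characteristic polynomial)
2. Transpose: A^T has the same eigenvalues as A

Eigenvalues are NOT preserved by:
- Adding identity: eigenvalues become 3+1, -2+1
- Scaling: eigenvalues become 6, -4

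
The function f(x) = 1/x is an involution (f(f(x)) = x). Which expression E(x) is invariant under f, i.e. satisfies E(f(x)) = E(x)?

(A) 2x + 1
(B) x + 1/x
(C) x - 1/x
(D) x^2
B

Replace x by f(x) = 1/x in each option and simplify. As a quick numerical cross-check, also compare E(4) with E(f(4)) = E(1/4).

(A) 2x + 1  ->  2(1/x) + 1 = (x + 2)/x; check: E(4) = 9 but E(1/4) = 3/2.   [not invariant]
(B) x + 1/x  ->  (1/x) + 1/(1/x), which simplifies back to x + 1/x; check: E(4) = 17/4, E(1/4) = 17/4.   [invariant]
(C) x - 1/x  ->  (1/x) - 1/(1/x) = -x + 1/x; check: E(4) = 15/4 but E(1/4) = -15/4.   [not invariant]
(D) x^2  ->  (1/x)^2 = x^(-2); check: E(4) = 16 but E(1/4) = 1/16.   [not invariant]

Only (B) is unchanged. E is symmetric under swapping x with f(x) = 1/x, which is exactly what an involution does.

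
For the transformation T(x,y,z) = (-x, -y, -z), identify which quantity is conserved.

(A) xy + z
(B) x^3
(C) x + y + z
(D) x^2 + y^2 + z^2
D

Apply T(x,y,z) = (-x, -y, -z) to each option, i.e. replace (x, y, z) by the transformed coordinates.
Substitute the transformed coordinates into each option and compare with the original:
(A) xy + z  ->  (-x)(-y) + (-z) = xy - z   [differs from xy + z: not invariant]
(B) x^3  ->  (-x)^3 = -x^3   [differs from x^3: not invariant]
(C) x + y + z  ->  (-x) + (-y) + (-z) = -x - y - z   [differs from x + y + z: not invariant]
(D) x^2 + y^2 + z^2  ->  (-x)^2 + (-y)^2 + (-z)^2 = x^2 + y^2 + z^2   [equals x^2 + y^2 + z^2: invariant]

Only option (D), x^2 + y^2 + z^2, is unchanged by the transformation.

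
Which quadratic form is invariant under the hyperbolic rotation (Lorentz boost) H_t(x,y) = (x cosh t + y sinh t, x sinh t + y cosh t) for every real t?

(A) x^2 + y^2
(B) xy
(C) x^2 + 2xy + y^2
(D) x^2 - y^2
D

Write x' = x cosh t + y sinh t, y' = x sinh t + y cosh t and substitute into each option:
(A) x^2 + y^2: (x cosh t + y sinh t)^2 + (x sinh t + y cosh t)^2 = (x^2 + y^2)(cosh^2 t + sinh^2 t) + 4xy sinh t cosh t = (x^2 + y^2) cosh 2t + 2xy sinh 2t   [not invariant for t != 0]
(B) xy: (x cosh t + y sinh t)(x sinh t + y cosh t) = xy(cosh^2 t + sinh^2 t) + (x^2 + y^2) sinh t cosh t = xy cosh 2t + (x^2 + y^2)(sinh 2t)/2   [not invariant for t != 0]
(C) x^2 + 2xy + y^2: (x' + y')^2 with x' + y' = (x + y)(cosh t + sinh t) = (x + y)e^t, so it becomes (x + y)^2 e^(2t)   [not invariant for t != 0]
(D) x^2 - y^2: (x cosh t + y sinh t)^2 - (x sinh t + y cosh t)^2 = x^2(cosh^2 t - sinh^2 t) + 2xy(cosh t sinh t - sinh t cosh t) + y^2(sinh^2 t - cosh^2 t) = x^2 - y^2   [invariant, using cosh^2 t - sinh^2 t = 1]

Only (D) x^2 - y^2 is unchanged; it is the Minkowski form preserved by Lorentz boosts, just as x^2 + y^2 is preserved by ordinary rotations.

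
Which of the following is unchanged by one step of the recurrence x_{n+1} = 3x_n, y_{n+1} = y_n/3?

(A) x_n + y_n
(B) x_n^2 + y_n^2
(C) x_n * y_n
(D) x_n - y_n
C

For the recurrence x_{n+1} = 3x_n, y_{n+1} = y_n/3:

x_{n+1} * y_{n+1} = (3x_n) * (y_n/3) = x_n * y_n
The product is conserved.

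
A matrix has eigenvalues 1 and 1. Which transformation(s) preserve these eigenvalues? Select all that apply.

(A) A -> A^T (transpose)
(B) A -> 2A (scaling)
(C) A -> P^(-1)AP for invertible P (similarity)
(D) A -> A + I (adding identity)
A and C

Eigenvalues are preserved by:
1. Similarity transformations: A -> P^(-1)AP (same characteristic polynomial)
2. Transpose: A^T has the same eigenvalues as A

Eigenvalues are NOT preserved by:
- Adding identity: eigenvalues become 1+1, 1+1
- Scaling: eigenvalues become 2, 2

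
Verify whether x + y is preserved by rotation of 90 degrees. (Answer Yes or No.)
No

Applying rotation by 90 degrees: x' = x*cos(90 degrees) - y*sin(90 degrees) = -y, y' = x*sin(90 degrees) + y*cos(90 degrees) = x

Substituting into x + y:
(-y) + (x)
= x - y

This differs from the original expression x + y, so it is NOT invariant.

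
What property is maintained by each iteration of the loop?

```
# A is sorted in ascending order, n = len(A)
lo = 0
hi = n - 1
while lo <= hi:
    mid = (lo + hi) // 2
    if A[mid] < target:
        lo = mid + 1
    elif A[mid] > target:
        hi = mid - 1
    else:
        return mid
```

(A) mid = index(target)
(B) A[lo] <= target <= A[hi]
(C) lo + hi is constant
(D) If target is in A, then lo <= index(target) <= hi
D

A loop invariant must hold before the first iteration and be re-established by every execution of the body.

(D) If target is in A, then lo <= index(target) <= hi: Before the loop [lo, hi] = [0, n-1] covers every index. When A[mid] < target, sortedness puts target strictly to the right of mid, so setting lo = mid + 1 keeps index(target) in [lo, hi]; symmetrically for hi = mid - 1. Hence 'if target is in A then lo <= index(target) <= hi' holds after every iteration, and when lo > hi it proves target is absent.

The other options fail:
(A) mid = index(target): mid is just the current probe; it equals index(target) only on the iteration that returns.
(B) A[lo] <= target <= A[hi]: fails when target is not in A (e.g. target < A[0] already violates it before the loop), so it is not maintained in general.
(C) lo + hi is constant: each iteration moves exactly one of lo, hi, so lo + hi changes (e.g. 0 + (n-1) becomes (mid+1) + (n-1)).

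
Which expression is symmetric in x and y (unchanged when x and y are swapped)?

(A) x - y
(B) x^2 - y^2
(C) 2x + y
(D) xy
D

A symmetric expression is unchanged when the variables are permuted; here the transformation to test is the swap (x, y) -> (y, x).
Substitute the transformed coordinates into each option and compare with the original:
(A) x - y  ->  (y) - (x) = -x + y   [differs from x - y: not invariant]
(B) x^2 - y^2  ->  (y)^2 - (x)^2 = -x^2 + y^2   [differs from x^2 - y^2: not invariant]
(C) 2x + y  ->  2(y) + (x) = x + 2y   [differs from 2x + y: not invariant]
(D) xy  ->  (y)(x) = xy   [equals xy: invariant]

Only option (D), xy, is unchanged by the transformation.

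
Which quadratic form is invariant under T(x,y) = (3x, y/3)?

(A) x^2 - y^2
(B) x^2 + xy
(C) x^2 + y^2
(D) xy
D

T multiplies x by 3 and divides y by 3.
Substitute the transformed coordinates into each option and compare with the original:
(A) x^2 - y^2  ->  (3x)^2 - (y/3)^2 = 9x^2 - y^2/9   [differs from x^2 - y^2: not invariant]
(B) x^2 + xy  ->  (3x)^2 + (3x)(y/3) = 9x^2 + xy   [differs from x^2 + xy: not invariant]
(C) x^2 + y^2  ->  (3x)^2 + (y/3)^2 = 9x^2 + y^2/9   [differs from x^2 + y^2: not invariant]
(D) xy  ->  (3x)(y/3) = xy   [equals xy: invariant]

Only option (D), xy, is unchanged by the transformation.
The factors 3 and 1/3 cancel only in the pure product xy.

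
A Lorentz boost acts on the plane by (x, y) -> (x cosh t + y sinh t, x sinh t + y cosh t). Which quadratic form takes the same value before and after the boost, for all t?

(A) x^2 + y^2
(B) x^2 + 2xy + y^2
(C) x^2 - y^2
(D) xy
C

Write x' = x cosh t + y sinh t, y' = x sinh t + y cosh t and substitute into each option:
(A) x^2 + y^2: (x cosh t + y sinh t)^2 + (x sinh t + y cosh t)^2 = (x^2 + y^2)(cosh^2 t + sinh^2 t) + 4xy sinh t cosh t = (x^2 + y^2) cosh 2t + 2xy sinh 2t   [not invariant for t != 0]
(B) x^2 + 2xy + y^2: (x' + y')^2 with x' + y' = (x + y)(cosh t + sinh t) = (x + y)e^t, so it becomes (x + y)^2 e^(2t)   [not invariant for t != 0]
(C) x^2 - y^2: (x cosh t + y sinh t)^2 - (x sinh t + y cosh t)^2 = x^2(cosh^2 t - sinh^2 t) + 2xy(cosh t sinh t - sinh t cosh t) + y^2(sinh^2 t - cosh^2 t) = x^2 - y^2   [invariant, using cosh^2 t - sinh^2 t = 1]
(D) xy: (x cosh t + y sinh t)(x sinh t + y cosh t) = xy(cosh^2 t + sinh^2 t) + (x^2 + y^2) sinh t cosh t = xy cosh 2t + (x^2 + y^2)(sinh 2t)/2   [not invariant for t != 0]

Only (C) x^2 - y^2 is unchanged; it is the Minkowski form preserved by Lorentz boosts, just as x^2 + y^2 is preserved by ordinary rotations.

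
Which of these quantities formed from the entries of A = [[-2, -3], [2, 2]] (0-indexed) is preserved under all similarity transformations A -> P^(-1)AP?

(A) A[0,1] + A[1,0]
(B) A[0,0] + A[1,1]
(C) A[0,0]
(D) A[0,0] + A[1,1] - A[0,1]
B

A[0,0] + A[1,1] is the trace of A. By the cyclic property of the trace, tr(P^(-1)AP) = tr(APP^(-1)) = tr(A), so it is the same for every matrix similar to A.

The other combinations are not similarity invariants. For example, take P = [[1, 2], [0, 1]] (det P = 1), so P^(-1) = [[1, -2], [0, 1]] and
B = P^(-1)AP = [[-6, -19], [2, 6]].
Evaluating each option on A and on B:
(A) A[0,1] + A[1,0]: -1 for A, -17 for B -> changes
(B) A[0,0] + A[1,1]: 0 for A, 0 for B -> unchanged
(C) A[0,0]: -2 for A, -6 for B -> changes
(D) A[0,0] + A[1,1] - A[0,1]: 3 for A, 19 for B -> changes

Only (B) A[0,0] + A[1,1] = 0 survives (and it does so for every P, not just this one), so it is the invariant.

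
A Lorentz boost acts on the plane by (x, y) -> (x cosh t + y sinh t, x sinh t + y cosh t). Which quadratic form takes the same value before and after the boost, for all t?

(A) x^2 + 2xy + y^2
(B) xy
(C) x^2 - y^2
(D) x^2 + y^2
C

Write x' = x cosh t + y sinh t, y' = x sinh t + y cosh t and substitute into each option:
(A) x^2 + 2xy + y^2: (x' + y')^2 with x' + y' = (x + y)(cosh t + sinh t) = (x + y)e^t, so it becomes (x + y)^2 e^(2t)   [not invariant for t != 0]
(B) xy: (x cosh t + y sinh t)(x sinh t + y cosh t) = xy(cosh^2 t + sinh^2 t) + (x^2 + y^2) sinh t cosh t = xy cosh 2t + (x^2 + y^2)(sinh 2t)/2   [not invariant for t != 0]
(C) x^2 - y^2: (x cosh t + y sinh t)^2 - (x sinh t + y cosh t)^2 = x^2(cosh^2 t - sinh^2 t) + 2xy(cosh t sinh t - sinh t cosh t) + y^2(sinh^2 t - cosh^2 t) = x^2 - y^2   [invariant, using cosh^2 t - sinh^2 t = 1]
(D) x^2 + y^2: (x cosh t + y sinh t)^2 + (x sinh t + y cosh t)^2 = (x^2 + y^2)(cosh^2 t + sinh^2 t) + 4xy sinh t cosh t = (x^2 + y^2) cosh 2t + 2xy sinh 2t   [not invariant for t != 0]

Only (C) x^2 - y^2 is unchanged; it is the Minkowski form preserved by Lorentz boosts, just as x^2 + y^2 is preserved by ordinary rotations.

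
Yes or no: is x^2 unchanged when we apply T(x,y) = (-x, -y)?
Yes

Substitute T(x,y) = (-x, -y) into the expression and compare with the original.

Original: x^2
After applying T: (-x)^2 = x^2

This is identical to the original x^2, so the expression is invariant.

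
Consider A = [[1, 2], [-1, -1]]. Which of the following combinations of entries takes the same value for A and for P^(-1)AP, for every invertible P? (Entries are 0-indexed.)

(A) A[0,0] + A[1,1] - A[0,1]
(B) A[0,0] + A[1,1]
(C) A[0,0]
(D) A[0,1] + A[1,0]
B

A[0,0] + A[1,1] is the trace of A. By the cyclic property of the trace, tr(P^(-1)AP) = tr(APP^(-1)) = tr(A), so it is the same for every matrix similar to A.

The other combinations are not similarity invariants. For example, take P = [[2, 1], [1, 1]] (det P = 1), so P^(-1) = [[1, -1], [-1, 2]] and
B = P^(-1)AP = [[7, 5], [-10, -7]].
Evaluating each option on A and on B:
(A) A[0,0] + A[1,1] - A[0,1]: -2 for A, -5 for B -> changes
(B) A[0,0] + A[1,1]: 0 for A, 0 for B -> unchanged
(C) A[0,0]: 1 for A, 7 for B -> changes
(D) A[0,1] + A[1,0]: 1 for A, -5 for B -> changes

Only (B) A[0,0] + A[1,1] = 0 survives (and it does so for every P, not just this one), so it is the invariant.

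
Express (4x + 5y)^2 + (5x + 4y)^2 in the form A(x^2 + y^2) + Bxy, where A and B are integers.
41(x^2 + y^2) + 80xy

Expanding: (4x + 5y)^2 = 16x^2 + 40xy + 25y^2
(5x + 4y)^2 = 25x^2 + 40xy + 16y^2
Sum = (16+25)(x^2+y^2) + 80xy = 41(x^2 + y^2) + 80xy
This is symmetric in x and y.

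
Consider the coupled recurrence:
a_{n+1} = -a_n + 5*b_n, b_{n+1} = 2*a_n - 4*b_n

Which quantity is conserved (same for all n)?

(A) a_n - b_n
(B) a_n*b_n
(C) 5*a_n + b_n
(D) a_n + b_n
D

Replace a_n by a_{n+1} = -a_n + 5*b_n and b_n by b_{n+1} = 2*a_n - 4*b_n in each option and simplify:
(A) a_n - b_n  ->  (-a_n + 5*b_n) - (2*a_n - 4*b_n) = -3*a_n + 9*b_n   [not conserved]
(B) a_n*b_n  ->  (-a_n + 5*b_n)*(2*a_n - 4*b_n) = -2*a_n^2 + 14*a_n*b_n - 20*b_n^2   [not conserved]
(C) 5*a_n + b_n  ->  5*(-a_n + 5*b_n) + (2*a_n - 4*b_n) = -3*a_n + 21*b_n   [not conserved]
(D) a_n + b_n  ->  (-a_n + 5*b_n) + (2*a_n - 4*b_n) = a_n + b_n   [conserved]

Only (D) a_n + b_n returns to itself after one step, so it is the conserved quantity.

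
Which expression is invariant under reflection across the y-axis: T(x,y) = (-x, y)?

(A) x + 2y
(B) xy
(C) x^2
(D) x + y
C

The map is reflection across the y-axis: T(x,y) = (-x, y).
Substitute the transformed coordinates into each option and compare with the original:
(A) x + 2y  ->  (-x) + 2(y) = -x + 2y   [differs from x + 2y: not invariant]
(B) xy  ->  (-x)(y) = -xy   [differs from xy: not invariant]
(C) x^2  ->  (-x)^2 = x^2   [equals x^2: invariant]
(D) x + y  ->  (-x) + (y) = -x + y   [differs from x + y: not invariant]

Only option (C), x^2, is unchanged by the transformation.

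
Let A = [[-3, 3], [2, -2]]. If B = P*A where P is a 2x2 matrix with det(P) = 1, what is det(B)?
0

By the multiplicative property of determinants, det(B) = det(P*A) = det(P) * det(A) = det(A),
so the determinant is invariant under multiplication by any determinant-1 matrix; we just need det(A).

det(A) = (-3)(-2) - (3)(2) = 6 - 6 = 0

Therefore det(B) = 1 * 0 = 0.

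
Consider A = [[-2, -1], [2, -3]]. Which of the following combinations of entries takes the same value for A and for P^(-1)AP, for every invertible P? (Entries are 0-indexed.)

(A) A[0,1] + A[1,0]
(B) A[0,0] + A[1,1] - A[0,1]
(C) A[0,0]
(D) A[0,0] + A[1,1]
D

A[0,0] + A[1,1] is the trace of A. By the cyclic property of the trace, tr(P^(-1)AP) = tr(APP^(-1)) = tr(A), so it is the same for every matrix similar to A.

The other combinations are not similarity invariants. For example, take P = [[1, 2], [0, 1]] (det P = 1), so P^(-1) = [[1, -2], [0, 1]] and
B = P^(-1)AP = [[-6, -7], [2, 1]].
Evaluating each option on A and on B:
(A) A[0,1] + A[1,0]: 1 for A, -5 for B -> changes
(B) A[0,0] + A[1,1] - A[0,1]: -4 for A, 2 for B -> changes
(C) A[0,0]: -2 for A, -6 for B -> changes
(D) A[0,0] + A[1,1]: -5 for A, -5 for B -> unchanged

Only (D) A[0,0] + A[1,1] = -5 survives (and it does so for every P, not just this one), so it is the invariant.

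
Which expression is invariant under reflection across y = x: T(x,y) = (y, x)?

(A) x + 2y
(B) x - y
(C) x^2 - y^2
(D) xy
D

The map is reflection across y = x: T(x,y) = (y, x).
Substitute the transformed coordinates into each option and compare with the original:
(A) x + 2y  ->  (y) + 2(x) = 2x + y   [differs from x + 2y: not invariant]
(B) x - y  ->  (y) - (x) = -x + y   [differs from x - y: not invariant]
(C) x^2 - y^2  ->  (y)^2 - (x)^2 = -x^2 + y^2   [differs from x^2 - y^2: not invariant]
(D) xy  ->  (y)(x) = xy   [equals xy: invariant]

Only option (D), xy, is unchanged by the transformation.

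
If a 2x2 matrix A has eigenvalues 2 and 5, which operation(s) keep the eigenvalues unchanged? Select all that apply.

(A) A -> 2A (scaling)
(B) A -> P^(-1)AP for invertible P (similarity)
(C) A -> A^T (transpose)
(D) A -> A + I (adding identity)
B and C

Eigenvalues are preserved by:
1. Similarity transformations: A -> P^(-1)AP (same characteristic polynomial)
2. Transpose: A^T has the same eigenvalues as A

Eigenvalues are NOT preserved by:
- Adding identity: eigenvalues become 2+1, 5+1
- Scaling: eigenvalues become 4, 10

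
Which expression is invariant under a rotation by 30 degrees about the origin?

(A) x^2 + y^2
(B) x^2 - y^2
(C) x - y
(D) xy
A

A rotation by 30 degrees sends (x, y) to (sqrt(3)x/2 - y/2, x/2 + sqrt(3)y/2).
Substitute the transformed coordinates into each option and compare with the original:
(A) x^2 + y^2  ->  (sqrt(3)x/2 - y/2)^2 + (x/2 + sqrt(3)y/2)^2 = x^2 + y^2   [equals x^2 + y^2: invariant]
(B) x^2 - y^2  ->  (sqrt(3)x/2 - y/2)^2 - (x/2 + sqrt(3)y/2)^2 = x^2/2 - sqrt(3)xy - y^2/2   [differs from x^2 - y^2: not invariant]
(C) x - y  ->  (sqrt(3)x/2 - y/2) - (x/2 + sqrt(3)y/2) = -x/2 + sqrt(3)x/2 - sqrt(3)y/2 - y/2   [differs from x - y: not invariant]
(D) xy  ->  (sqrt(3)x/2 - y/2)(x/2 + sqrt(3)y/2) = sqrt(3)x^2/4 + xy/2 - sqrt(3)y^2/4   [differs from xy: not invariant]

Only option (A), x^2 + y^2, is unchanged by the transformation.
Geometrically, x^2 + y^2 is the squared distance from the origin, which every rotation about the origin preserves.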